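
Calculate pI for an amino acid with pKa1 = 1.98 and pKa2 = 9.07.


pI = (pKa1 + pKa2) / 2
pI = (1.98 + 9.07) / 2
pI = 5.525

5.525


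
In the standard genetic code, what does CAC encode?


Standard genetic code lookup.
Codon CAC -> His

His


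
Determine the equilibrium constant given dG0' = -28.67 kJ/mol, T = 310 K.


Keq = exp(-dG0 * 1000 / (R * T))
Keq = exp(-(-28.67) * 1000 / (8.314 * 310))
Keq = 67769.7967

67769.7967


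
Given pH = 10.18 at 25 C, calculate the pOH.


pOH = 14 - pH
pOH = 14 - 10.18
pOH = 3.82

3.82


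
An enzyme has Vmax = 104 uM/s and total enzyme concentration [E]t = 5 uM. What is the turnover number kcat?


kcat = Vmax / [E]t
kcat = 104 / 5
kcat = 20.8 s^-1

20.8 s^-1


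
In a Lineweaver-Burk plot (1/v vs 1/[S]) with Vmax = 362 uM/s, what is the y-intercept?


y-intercept = 1/Vmax
= 1/362
= 0.0028 s/uM

0.0028 s/uM


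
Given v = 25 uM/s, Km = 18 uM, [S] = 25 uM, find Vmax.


Vmax = v * (Km + [S]) / [S]
Vmax = 25 * (18 + 25) / 25
Vmax = 43.0 uM/s

43.0 uM/s


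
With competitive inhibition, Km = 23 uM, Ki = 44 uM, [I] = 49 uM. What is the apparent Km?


Km_app = Km * (1 + [I]/Ki)
Km_app = 23 * (1 + 49/44)
Km_app = 48.6136 uM

48.6136 uM


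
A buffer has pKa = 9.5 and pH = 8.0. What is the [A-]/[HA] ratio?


[A-]/[HA] = 10^(pH - pKa)
= 10^(8.0 - 9.5)
= 0.0316

0.0316


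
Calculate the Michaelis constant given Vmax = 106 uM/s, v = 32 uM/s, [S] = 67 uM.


Km = [S] * (Vmax - v) / v
Km = 67 * (106 - 32) / 32
Km = 154.9375 uM

154.9375 uM


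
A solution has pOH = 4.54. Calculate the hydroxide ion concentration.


[OH-] = 10^(-pOH)
[OH-] = 10^(-4.54)
[OH-] = 2.884e-05 M

2.884e-05 M


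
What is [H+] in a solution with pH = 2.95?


[H+] = 10^(-pH)
[H+] = 10^(-2.95)
[H+] = 0.0011 M

0.0011 M


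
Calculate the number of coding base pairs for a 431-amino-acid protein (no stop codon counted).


Each amino acid = 1 codon = 3 bp
bp = 431 * 3 = 1293 bp

1293 bp


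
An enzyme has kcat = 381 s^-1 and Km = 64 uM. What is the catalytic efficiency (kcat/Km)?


Catalytic efficiency = kcat / Km
= 381 / 64
= 5.9531 uM^-1*s^-1

5.9531 uM^-1*s^-1


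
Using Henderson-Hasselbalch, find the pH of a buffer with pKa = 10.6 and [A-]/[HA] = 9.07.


pH = pKa + log10([A-]/[HA])
pH = 10.6 + log10(9.07)
pH = 11.5576

11.5576


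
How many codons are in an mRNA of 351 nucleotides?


codons = nucleotides / 3
codons = 351 / 3 = 117

117


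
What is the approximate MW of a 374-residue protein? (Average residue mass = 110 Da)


MW = n_residues * 110 Da
MW = 374 * 110
MW = 41140 Da

41140 Da


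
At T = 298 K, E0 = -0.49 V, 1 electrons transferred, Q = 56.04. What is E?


E = E0 - (RT/nF) * ln(Q)
E = -0.49 - (8.314 * 298 / (1 * 96485)) * ln(56.04)
E = -0.5934 V

-0.5934 V


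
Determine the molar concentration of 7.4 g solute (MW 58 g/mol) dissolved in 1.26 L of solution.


C = (mass / MW) / volume
C = (7.4 / 58) / 1.26
C = 0.1013 M

0.1013 M


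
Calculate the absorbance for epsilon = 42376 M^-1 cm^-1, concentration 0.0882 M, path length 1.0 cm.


A = epsilon * c * l
A = 42376 * 0.0882 * 1.0
A = 3737.5632

3737.5632


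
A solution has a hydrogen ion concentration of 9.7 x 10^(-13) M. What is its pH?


pH = -log10([H+])
pH = -log10(9.7 x 10^(-13))
pH = 12.0132

12.0132


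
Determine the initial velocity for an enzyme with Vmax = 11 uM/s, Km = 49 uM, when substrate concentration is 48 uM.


v = Vmax * [S] / (Km + [S])
v = 11 * 48 / (49 + 48)
v = 5.4433 uM/s

5.4433 uM/s


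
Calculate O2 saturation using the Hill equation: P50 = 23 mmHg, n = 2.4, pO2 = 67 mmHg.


Y = pO2^n / (P50^n + pO2^n)
Y = 67^2.4 / (23^2.4 + 67^2.4)
Y = 92.86%

92.86%


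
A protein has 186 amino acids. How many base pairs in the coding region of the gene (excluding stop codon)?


Each amino acid = 1 codon = 3 bp
bp = 186 * 3 = 558 bp

558 bp


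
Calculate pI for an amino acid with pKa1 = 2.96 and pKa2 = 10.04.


pI = (pKa1 + pKa2) / 2
pI = (2.96 + 10.04) / 2
pI = 6.5

6.5


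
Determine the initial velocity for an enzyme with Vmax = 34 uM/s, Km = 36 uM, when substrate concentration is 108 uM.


v = Vmax * [S] / (Km + [S])
v = 34 * 108 / (36 + 108)
v = 25.5 uM/s

25.5 uM/s


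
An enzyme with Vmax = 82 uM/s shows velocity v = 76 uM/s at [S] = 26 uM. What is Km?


Km = [S] * (Vmax - v) / v
Km = 26 * (82 - 76) / 76
Km = 2.0526 uM

2.0526 uM


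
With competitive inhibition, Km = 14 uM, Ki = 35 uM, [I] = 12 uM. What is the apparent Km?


Km_app = Km * (1 + [I]/Ki)
Km_app = 14 * (1 + 12/35)
Km_app = 18.8 uM

18.8 uM


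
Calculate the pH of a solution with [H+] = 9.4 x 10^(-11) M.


pH = -log10([H+])
pH = -log10(9.4 x 10^(-11))
pH = 10.0269

10.0269


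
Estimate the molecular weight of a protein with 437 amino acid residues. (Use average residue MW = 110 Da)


MW = n_residues * 110 Da
MW = 437 * 110
MW = 48070 Da

48070 Da


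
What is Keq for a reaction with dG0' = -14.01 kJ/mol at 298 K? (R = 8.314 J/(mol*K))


Keq = exp(-dG0 * 1000 / (R * T))
Keq = exp(-(-14.01) * 1000 / (8.314 * 298))
Keq = 285.6393

285.6393


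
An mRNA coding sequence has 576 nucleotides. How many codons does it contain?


codons = nucleotides / 3
codons = 576 / 3 = 192

192


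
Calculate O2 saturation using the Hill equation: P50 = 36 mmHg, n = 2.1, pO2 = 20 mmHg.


Y = pO2^n / (P50^n + pO2^n)
Y = 20^2.1 / (36^2.1 + 20^2.1)
Y = 22.54%

22.54%


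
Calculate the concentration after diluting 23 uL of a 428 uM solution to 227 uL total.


C2 = C1 * V1 / V2
C2 = 428 * 23 / 227
C2 = 43.3656 uM

43.3656 uM


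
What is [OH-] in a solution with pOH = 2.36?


[OH-] = 10^(-pOH)
[OH-] = 10^(-2.36)
[OH-] = 0.0044 M

0.0044 M


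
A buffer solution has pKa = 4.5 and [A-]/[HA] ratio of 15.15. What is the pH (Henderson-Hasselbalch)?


pH = pKa + log10([A-]/[HA])
pH = 4.5 + log10(15.15)
pH = 5.6804

5.6804


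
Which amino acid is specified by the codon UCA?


Standard genetic code lookup.
Codon UCA -> Ser

Ser


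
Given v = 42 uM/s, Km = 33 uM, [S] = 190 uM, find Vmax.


Vmax = v * (Km + [S]) / [S]
Vmax = 42 * (33 + 190) / 190
Vmax = 49.2947 uM/s

49.2947 uM/s


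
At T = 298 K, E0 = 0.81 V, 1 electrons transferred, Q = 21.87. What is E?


E = E0 - (RT/nF) * ln(Q)
E = 0.81 - (8.314 * 298 / (1 * 96485)) * ln(21.87)
E = 0.7308 V

0.7308 V


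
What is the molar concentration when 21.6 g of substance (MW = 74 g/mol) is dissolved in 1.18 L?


C = (mass / MW) / volume
C = (21.6 / 74) / 1.18
C = 0.2474 M

0.2474 M


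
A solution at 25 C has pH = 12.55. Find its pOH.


pOH = 14 - pH
pOH = 14 - 12.55
pOH = 1.45

1.45


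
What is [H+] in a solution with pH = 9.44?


[H+] = 10^(-pH)
[H+] = 10^(-9.44)
[H+] = 3.631e-10 M

3.631e-10 M


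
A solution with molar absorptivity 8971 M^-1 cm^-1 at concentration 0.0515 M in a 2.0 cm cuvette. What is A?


A = epsilon * c * l
A = 8971 * 0.0515 * 2.0
A = 924.013

924.013


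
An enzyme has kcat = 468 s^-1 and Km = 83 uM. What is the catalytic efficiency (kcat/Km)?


Catalytic efficiency = kcat / Km
= 468 / 83
= 5.6386 uM^-1*s^-1

5.6386 uM^-1*s^-1


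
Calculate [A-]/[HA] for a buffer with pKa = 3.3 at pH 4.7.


[A-]/[HA] = 10^(pH - pKa)
= 10^(4.7 - 3.3)
= 25.1189

25.1189


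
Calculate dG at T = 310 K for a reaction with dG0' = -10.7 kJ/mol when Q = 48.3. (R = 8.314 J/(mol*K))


dG = dG0' + RT * ln(Q) / 1000
dG = -10.7 + 8.314 * 310 * ln(48.3) / 1000
dG = -0.7065 kJ/mol

-0.7065 kJ/mol


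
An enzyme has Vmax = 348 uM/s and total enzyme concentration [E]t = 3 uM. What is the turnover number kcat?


kcat = Vmax / [E]t
kcat = 348 / 3
kcat = 116.0 s^-1

116.0 s^-1


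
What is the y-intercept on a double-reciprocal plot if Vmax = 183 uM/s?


y-intercept = 1/Vmax
= 1/183
= 0.0055 s/uM

0.0055 s/uM


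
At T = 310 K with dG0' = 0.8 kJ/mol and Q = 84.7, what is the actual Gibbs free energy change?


dG = dG0' + RT * ln(Q) / 1000
dG = 0.8 + 8.314 * 310 * ln(84.7) / 1000
dG = 12.2411 kJ/mol

12.2411 kJ/mol


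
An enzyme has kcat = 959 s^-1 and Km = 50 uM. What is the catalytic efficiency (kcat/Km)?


Catalytic efficiency = kcat / Km
= 959 / 50
= 19.18 uM^-1*s^-1

19.18 uM^-1*s^-1


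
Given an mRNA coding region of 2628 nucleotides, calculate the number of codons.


codons = nucleotides / 3
codons = 2628 / 3 = 876

876


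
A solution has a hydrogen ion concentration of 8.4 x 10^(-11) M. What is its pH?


pH = -log10([H+])
pH = -log10(8.4 x 10^(-11))
pH = 10.0757

10.0757


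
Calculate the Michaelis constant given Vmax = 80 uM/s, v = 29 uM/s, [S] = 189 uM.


Km = [S] * (Vmax - v) / v
Km = 189 * (80 - 29) / 29
Km = 332.3793 uM

332.3793 uM


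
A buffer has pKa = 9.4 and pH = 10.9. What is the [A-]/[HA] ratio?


[A-]/[HA] = 10^(pH - pKa)
= 10^(10.9 - 9.4)
= 31.6228

31.6228


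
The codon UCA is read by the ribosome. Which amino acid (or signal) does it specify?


Standard genetic code lookup.
Codon UCA -> Ser

Ser


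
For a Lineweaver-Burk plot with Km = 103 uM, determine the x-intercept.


x-intercept = -1/Km
= -1/103
= -0.0097 1/uM

-0.0097 1/uM


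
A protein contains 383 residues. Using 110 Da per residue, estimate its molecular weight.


MW = n_residues * 110 Da
MW = 383 * 110
MW = 42130 Da

42130 Da


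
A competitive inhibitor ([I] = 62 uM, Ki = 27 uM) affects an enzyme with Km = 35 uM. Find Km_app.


Km_app = Km * (1 + [I]/Ki)
Km_app = 35 * (1 + 62/27)
Km_app = 115.3704 uM

115.3704 uM


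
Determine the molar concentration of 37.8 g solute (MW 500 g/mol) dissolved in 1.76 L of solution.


C = (mass / MW) / volume
C = (37.8 / 500) / 1.76
C = 0.043 M

0.043 M


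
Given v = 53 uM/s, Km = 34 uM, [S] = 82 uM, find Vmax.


Vmax = v * (Km + [S]) / [S]
Vmax = 53 * (34 + 82) / 82
Vmax = 74.9756 uM/s

74.9756 uM/s


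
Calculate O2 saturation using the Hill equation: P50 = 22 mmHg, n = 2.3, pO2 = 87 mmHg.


Y = pO2^n / (P50^n + pO2^n)
Y = 87^2.3 / (22^2.3 + 87^2.3)
Y = 95.94%

95.94%


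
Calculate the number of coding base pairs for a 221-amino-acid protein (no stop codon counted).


Each amino acid = 1 codon = 3 bp
bp = 221 * 3 = 663 bp

663 bp


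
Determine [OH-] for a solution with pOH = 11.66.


[OH-] = 10^(-pOH)
[OH-] = 10^(-11.66)
[OH-] = 2.188e-12 M

2.188e-12 M


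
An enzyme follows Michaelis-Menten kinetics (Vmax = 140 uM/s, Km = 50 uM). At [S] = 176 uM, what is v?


v = Vmax * [S] / (Km + [S])
v = 140 * 176 / (50 + 176)
v = 109.0265 uM/s

109.0265 uM/s


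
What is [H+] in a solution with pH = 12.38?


[H+] = 10^(-pH)
[H+] = 10^(-12.38)
[H+] = 4.169e-13 M

4.169e-13 M


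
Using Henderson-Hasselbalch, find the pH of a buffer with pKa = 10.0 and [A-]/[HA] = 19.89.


pH = pKa + log10([A-]/[HA])
pH = 10.0 + log10(19.89)
pH = 11.2986

11.2986


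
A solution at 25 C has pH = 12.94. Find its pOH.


pOH = 14 - pH
pOH = 14 - 12.94
pOH = 1.06

1.06


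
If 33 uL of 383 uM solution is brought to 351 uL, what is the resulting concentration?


C2 = C1 * V1 / V2
C2 = 383 * 33 / 351
C2 = 36.0085 uM

36.0085 uM


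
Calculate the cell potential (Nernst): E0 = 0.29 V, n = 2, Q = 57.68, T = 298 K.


E = E0 - (RT/nF) * ln(Q)
E = 0.29 - (8.314 * 298 / (2 * 96485)) * ln(57.68)
E = 0.2379 V

0.2379 V


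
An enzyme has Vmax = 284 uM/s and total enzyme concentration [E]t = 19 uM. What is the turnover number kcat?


kcat = Vmax / [E]t
kcat = 284 / 19
kcat = 14.9474 s^-1

14.9474 s^-1


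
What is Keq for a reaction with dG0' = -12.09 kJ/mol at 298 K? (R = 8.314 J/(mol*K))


Keq = exp(-dG0 * 1000 / (R * T))
Keq = exp(-(-12.09) * 1000 / (8.314 * 298))
Keq = 131.6014

131.6014


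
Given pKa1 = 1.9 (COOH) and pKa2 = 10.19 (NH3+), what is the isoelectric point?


pI = (pKa1 + pKa2) / 2
pI = (1.9 + 10.19) / 2
pI = 6.045

6.045


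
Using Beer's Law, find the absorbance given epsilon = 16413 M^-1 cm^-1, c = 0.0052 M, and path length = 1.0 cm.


A = epsilon * c * l
A = 16413 * 0.0052 * 1.0
A = 85.3476

85.3476


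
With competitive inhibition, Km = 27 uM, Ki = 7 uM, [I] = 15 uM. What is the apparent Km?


Km_app = Km * (1 + [I]/Ki)
Km_app = 27 * (1 + 15/7)
Km_app = 84.8571 uM

84.8571 uM


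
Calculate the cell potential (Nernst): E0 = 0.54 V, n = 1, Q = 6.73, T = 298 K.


E = E0 - (RT/nF) * ln(Q)
E = 0.54 - (8.314 * 298 / (1 * 96485)) * ln(6.73)
E = 0.491 V

0.491 V


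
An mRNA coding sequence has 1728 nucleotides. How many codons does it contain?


codons = nucleotides / 3
codons = 1728 / 3 = 576

576


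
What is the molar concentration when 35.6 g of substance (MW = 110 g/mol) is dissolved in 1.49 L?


C = (mass / MW) / volume
C = (35.6 / 110) / 1.49
C = 0.2172 M

0.2172 M


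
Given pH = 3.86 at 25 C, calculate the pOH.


pOH = 14 - pH
pOH = 14 - 3.86
pOH = 10.14

10.14


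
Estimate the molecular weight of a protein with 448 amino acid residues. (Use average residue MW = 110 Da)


MW = n_residues * 110 Da
MW = 448 * 110
MW = 49280 Da

49280 Da


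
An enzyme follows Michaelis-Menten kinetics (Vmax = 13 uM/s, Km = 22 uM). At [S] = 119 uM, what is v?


v = Vmax * [S] / (Km + [S])
v = 13 * 119 / (22 + 119)
v = 10.9716 uM/s

10.9716 uM/s


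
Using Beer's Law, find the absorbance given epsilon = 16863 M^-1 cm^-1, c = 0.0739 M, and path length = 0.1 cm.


A = epsilon * c * l
A = 16863 * 0.0739 * 0.1
A = 124.6176

124.6176


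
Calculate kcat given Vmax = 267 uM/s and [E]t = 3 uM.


kcat = Vmax / [E]t
kcat = 267 / 3
kcat = 89.0 s^-1

89.0 s^-1


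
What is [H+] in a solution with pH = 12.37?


[H+] = 10^(-pH)
[H+] = 10^(-12.37)
[H+] = 4.266e-13 M

4.266e-13 M


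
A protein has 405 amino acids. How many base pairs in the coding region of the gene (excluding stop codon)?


Each amino acid = 1 codon = 3 bp
bp = 405 * 3 = 1215 bp

1215 bp


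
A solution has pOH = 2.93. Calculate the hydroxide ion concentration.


[OH-] = 10^(-pOH)
[OH-] = 10^(-2.93)
[OH-] = 0.0012 M

0.0012 M


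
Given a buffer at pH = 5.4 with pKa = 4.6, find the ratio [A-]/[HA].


[A-]/[HA] = 10^(pH - pKa)
= 10^(5.4 - 4.6)
= 6.3096

6.3096


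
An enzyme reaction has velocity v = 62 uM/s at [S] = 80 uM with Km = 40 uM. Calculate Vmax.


Vmax = v * (Km + [S]) / [S]
Vmax = 62 * (40 + 80) / 80
Vmax = 93.0 uM/s

93.0 uM/s


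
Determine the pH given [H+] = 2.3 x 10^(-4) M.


pH = -log10([H+])
pH = -log10(2.3 x 10^(-4))
pH = 3.6383

3.6383


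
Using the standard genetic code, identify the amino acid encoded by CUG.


Standard genetic code lookup.
Codon CUG -> Leu

Leu


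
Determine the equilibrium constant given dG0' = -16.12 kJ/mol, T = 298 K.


Keq = exp(-dG0 * 1000 / (R * T))
Keq = exp(-(-16.12) * 1000 / (8.314 * 298))
Keq = 669.3921

669.3921


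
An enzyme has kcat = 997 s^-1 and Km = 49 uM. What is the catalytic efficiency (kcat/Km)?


Catalytic efficiency = kcat / Km
= 997 / 49
= 20.3469 uM^-1*s^-1

20.3469 uM^-1*s^-1


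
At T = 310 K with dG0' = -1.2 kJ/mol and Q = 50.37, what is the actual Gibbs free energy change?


dG = dG0' + RT * ln(Q) / 1000
dG = -1.2 + 8.314 * 310 * ln(50.37) / 1000
dG = 8.9016 kJ/mol

8.9016 kJ/mol


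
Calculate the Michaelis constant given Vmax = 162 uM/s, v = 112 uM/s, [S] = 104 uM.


Km = [S] * (Vmax - v) / v
Km = 104 * (162 - 112) / 112
Km = 46.4286 uM

46.4286 uM


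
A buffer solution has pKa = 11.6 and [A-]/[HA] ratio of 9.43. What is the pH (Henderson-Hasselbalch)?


pH = pKa + log10([A-]/[HA])
pH = 11.6 + log10(9.43)
pH = 12.5745

12.5745


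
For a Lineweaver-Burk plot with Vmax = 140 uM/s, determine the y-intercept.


y-intercept = 1/Vmax
= 1/140
= 0.0071 s/uM

0.0071 s/uM


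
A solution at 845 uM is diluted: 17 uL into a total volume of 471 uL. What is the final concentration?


C2 = C1 * V1 / V2
C2 = 845 * 17 / 471
C2 = 30.4989 uM

30.4989 uM


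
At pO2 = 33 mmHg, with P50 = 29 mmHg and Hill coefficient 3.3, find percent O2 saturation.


Y = pO2^n / (P50^n + pO2^n)
Y = 33^3.3 / (29^3.3 + 33^3.3)
Y = 60.5%

60.5%


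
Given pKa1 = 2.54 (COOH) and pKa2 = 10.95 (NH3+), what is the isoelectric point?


pI = (pKa1 + pKa2) / 2
pI = (2.54 + 10.95) / 2
pI = 6.745

6.745


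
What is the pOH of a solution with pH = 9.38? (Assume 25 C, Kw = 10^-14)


pOH = 14 - pH
pOH = 14 - 9.38
pOH = 4.62

4.62


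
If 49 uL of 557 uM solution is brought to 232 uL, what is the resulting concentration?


C2 = C1 * V1 / V2
C2 = 557 * 49 / 232
C2 = 117.6422 uM

117.6422 uM


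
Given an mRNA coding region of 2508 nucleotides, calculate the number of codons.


codons = nucleotides / 3
codons = 2508 / 3 = 836

836


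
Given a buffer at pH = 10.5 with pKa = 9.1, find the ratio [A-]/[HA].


[A-]/[HA] = 10^(pH - pKa)
= 10^(10.5 - 9.1)
= 25.1189

25.1189


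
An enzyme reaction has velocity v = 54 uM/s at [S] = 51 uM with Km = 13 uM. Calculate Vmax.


Vmax = v * (Km + [S]) / [S]
Vmax = 54 * (13 + 51) / 51
Vmax = 67.7647 uM/s

67.7647 uM/s


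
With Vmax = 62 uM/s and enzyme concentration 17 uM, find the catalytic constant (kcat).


kcat = Vmax / [E]t
kcat = 62 / 17
kcat = 3.6471 s^-1

3.6471 s^-1


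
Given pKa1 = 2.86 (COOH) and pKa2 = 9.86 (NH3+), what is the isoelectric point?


pI = (pKa1 + pKa2) / 2
pI = (2.86 + 9.86) / 2
pI = 6.36

6.36


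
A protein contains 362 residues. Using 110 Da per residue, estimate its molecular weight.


MW = n_residues * 110 Da
MW = 362 * 110
MW = 39820 Da

39820 Da


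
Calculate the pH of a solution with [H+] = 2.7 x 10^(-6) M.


pH = -log10([H+])
pH = -log10(2.7 x 10^(-6))
pH = 5.5686

5.5686


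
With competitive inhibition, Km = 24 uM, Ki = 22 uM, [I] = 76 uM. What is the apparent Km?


Km_app = Km * (1 + [I]/Ki)
Km_app = 24 * (1 + 76/22)
Km_app = 106.9091 uM

106.9091 uM


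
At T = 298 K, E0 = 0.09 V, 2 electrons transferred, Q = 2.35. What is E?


E = E0 - (RT/nF) * ln(Q)
E = 0.09 - (8.314 * 298 / (2 * 96485)) * ln(2.35)
E = 0.079 V

0.079 V


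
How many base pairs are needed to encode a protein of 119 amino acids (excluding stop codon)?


Each amino acid = 1 codon = 3 bp
bp = 119 * 3 = 357 bp

357 bp


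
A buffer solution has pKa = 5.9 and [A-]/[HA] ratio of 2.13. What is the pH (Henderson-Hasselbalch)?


pH = pKa + log10([A-]/[HA])
pH = 5.9 + log10(2.13)
pH = 6.2284

6.2284


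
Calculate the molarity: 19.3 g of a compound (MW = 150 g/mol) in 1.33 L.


C = (mass / MW) / volume
C = (19.3 / 150) / 1.33
C = 0.0967 M

0.0967 M


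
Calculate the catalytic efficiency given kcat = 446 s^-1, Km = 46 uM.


Catalytic efficiency = kcat / Km
= 446 / 46
= 9.6957 uM^-1*s^-1

9.6957 uM^-1*s^-1


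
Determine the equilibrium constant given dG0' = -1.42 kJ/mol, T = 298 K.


Keq = exp(-dG0 * 1000 / (R * T))
Keq = exp(-(-1.42) * 1000 / (8.314 * 298))
Keq = 1.7738

1.7738


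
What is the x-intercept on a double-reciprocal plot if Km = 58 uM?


x-intercept = -1/Km
= -1/58
= -0.0172 1/uM

-0.0172 1/uM


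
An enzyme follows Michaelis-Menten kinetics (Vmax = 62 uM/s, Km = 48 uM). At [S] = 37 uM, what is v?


v = Vmax * [S] / (Km + [S])
v = 62 * 37 / (48 + 37)
v = 26.9882 uM/s

26.9882 uM/s


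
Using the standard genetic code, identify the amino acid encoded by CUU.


Standard genetic code lookup.
Codon CUU -> Leu

Leu


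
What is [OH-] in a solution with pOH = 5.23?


[OH-] = 10^(-pOH)
[OH-] = 10^(-5.23)
[OH-] = 5.888e-06 M

5.888e-06 M


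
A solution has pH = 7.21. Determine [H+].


[H+] = 10^(-pH)
[H+] = 10^(-7.21)
[H+] = 6.166e-08 M

6.166e-08 M


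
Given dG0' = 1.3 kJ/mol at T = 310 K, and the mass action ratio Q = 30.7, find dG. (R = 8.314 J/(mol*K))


dG = dG0' + RT * ln(Q) / 1000
dG = 1.3 + 8.314 * 310 * ln(30.7) / 1000
dG = 10.1255 kJ/mol

10.1255 kJ/mol


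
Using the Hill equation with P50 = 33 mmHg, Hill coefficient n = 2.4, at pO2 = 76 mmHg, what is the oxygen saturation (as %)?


Y = pO2^n / (P50^n + pO2^n)
Y = 76^2.4 / (33^2.4 + 76^2.4)
Y = 88.1%

88.1%


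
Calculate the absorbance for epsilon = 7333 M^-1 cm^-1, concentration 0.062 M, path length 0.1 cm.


A = epsilon * c * l
A = 7333 * 0.062 * 0.1
A = 45.4646

45.4646


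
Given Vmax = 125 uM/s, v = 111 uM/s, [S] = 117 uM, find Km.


Km = [S] * (Vmax - v) / v
Km = 117 * (125 - 111) / 111
Km = 14.7568 uM

14.7568 uM


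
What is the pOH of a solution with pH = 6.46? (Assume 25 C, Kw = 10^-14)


pOH = 14 - pH
pOH = 14 - 6.46
pOH = 7.54

7.54


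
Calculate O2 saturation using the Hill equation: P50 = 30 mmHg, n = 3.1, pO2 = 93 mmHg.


Y = pO2^n / (P50^n + pO2^n)
Y = 93^3.1 / (30^3.1 + 93^3.1)
Y = 97.09%

97.09%


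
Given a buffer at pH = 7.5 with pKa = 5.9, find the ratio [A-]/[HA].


[A-]/[HA] = 10^(pH - pKa)
= 10^(7.5 - 5.9)
= 39.8107

39.8107


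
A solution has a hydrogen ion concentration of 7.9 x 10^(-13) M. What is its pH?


pH = -log10([H+])
pH = -log10(7.9 x 10^(-13))
pH = 12.1024

12.1024


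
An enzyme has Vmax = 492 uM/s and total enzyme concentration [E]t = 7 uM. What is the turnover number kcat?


kcat = Vmax / [E]t
kcat = 492 / 7
kcat = 70.2857 s^-1

70.2857 s^-1


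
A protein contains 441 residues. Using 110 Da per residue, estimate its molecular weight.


MW = n_residues * 110 Da
MW = 441 * 110
MW = 48510 Da

48510 Da


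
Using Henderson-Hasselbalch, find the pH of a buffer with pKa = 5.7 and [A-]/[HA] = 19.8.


pH = pKa + log10([A-]/[HA])
pH = 5.7 + log10(19.8)
pH = 6.9967

6.9967


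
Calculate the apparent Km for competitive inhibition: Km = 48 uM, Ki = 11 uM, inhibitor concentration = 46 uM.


Km_app = Km * (1 + [I]/Ki)
Km_app = 48 * (1 + 46/11)
Km_app = 248.7273 uM

248.7273 uM


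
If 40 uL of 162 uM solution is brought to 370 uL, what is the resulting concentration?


C2 = C1 * V1 / V2
C2 = 162 * 40 / 370
C2 = 17.5135 uM

17.5135 uM


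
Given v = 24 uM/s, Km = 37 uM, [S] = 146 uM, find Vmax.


Vmax = v * (Km + [S]) / [S]
Vmax = 24 * (37 + 146) / 146
Vmax = 30.0822 uM/s

30.0822 uM/s


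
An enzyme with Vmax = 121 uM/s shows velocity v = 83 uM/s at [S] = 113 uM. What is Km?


Km = [S] * (Vmax - v) / v
Km = 113 * (121 - 83) / 83
Km = 51.7349 uM

51.7349 uM


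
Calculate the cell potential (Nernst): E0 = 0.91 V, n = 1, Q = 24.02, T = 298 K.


E = E0 - (RT/nF) * ln(Q)
E = 0.91 - (8.314 * 298 / (1 * 96485)) * ln(24.02)
E = 0.8284 V

0.8284 V


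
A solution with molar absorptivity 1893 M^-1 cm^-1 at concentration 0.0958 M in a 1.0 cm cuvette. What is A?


A = epsilon * c * l
A = 1893 * 0.0958 * 1.0
A = 181.3494

181.3494


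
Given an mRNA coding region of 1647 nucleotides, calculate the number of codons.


codons = nucleotides / 3
codons = 1647 / 3 = 549

549


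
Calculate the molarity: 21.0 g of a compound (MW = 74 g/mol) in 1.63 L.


C = (mass / MW) / volume
C = (21.0 / 74) / 1.63
C = 0.1741 M

0.1741 M


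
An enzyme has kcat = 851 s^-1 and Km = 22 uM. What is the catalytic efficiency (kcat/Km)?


Catalytic efficiency = kcat / Km
= 851 / 22
= 38.6818 uM^-1*s^-1

38.6818 uM^-1*s^-1


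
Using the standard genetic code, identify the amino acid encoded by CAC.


Standard genetic code lookup.
Codon CAC -> His

His


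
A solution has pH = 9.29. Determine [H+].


[H+] = 10^(-pH)
[H+] = 10^(-9.29)
[H+] = 5.129e-10 M

5.129e-10 M


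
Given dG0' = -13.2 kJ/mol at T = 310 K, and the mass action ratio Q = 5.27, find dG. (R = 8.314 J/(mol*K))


dG = dG0' + RT * ln(Q) / 1000
dG = -13.2 + 8.314 * 310 * ln(5.27) / 1000
dG = -8.9164 kJ/mol

-8.9164 kJ/mol


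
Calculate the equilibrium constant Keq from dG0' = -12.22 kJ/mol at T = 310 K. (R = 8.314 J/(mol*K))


Keq = exp(-dG0 * 1000 / (R * T))
Keq = exp(-(-12.22) * 1000 / (8.314 * 310))
Keq = 114.5856

114.5856


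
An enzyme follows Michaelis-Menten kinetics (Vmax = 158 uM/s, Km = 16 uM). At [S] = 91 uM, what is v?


v = Vmax * [S] / (Km + [S])
v = 158 * 91 / (16 + 91)
v = 134.3738 uM/s

134.3738 uM/s


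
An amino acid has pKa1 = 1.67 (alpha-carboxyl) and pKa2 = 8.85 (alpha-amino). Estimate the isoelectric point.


pI = (pKa1 + pKa2) / 2
pI = (1.67 + 8.85) / 2
pI = 5.26

5.26


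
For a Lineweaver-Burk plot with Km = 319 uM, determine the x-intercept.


x-intercept = -1/Km
= -1/319
= -0.0031 1/uM

-0.0031 1/uM


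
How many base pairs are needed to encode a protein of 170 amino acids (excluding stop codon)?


Each amino acid = 1 codon = 3 bp
bp = 170 * 3 = 510 bp

510 bp


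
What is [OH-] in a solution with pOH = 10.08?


[OH-] = 10^(-pOH)
[OH-] = 10^(-10.08)
[OH-] = 8.318e-11 M

8.318e-11 M


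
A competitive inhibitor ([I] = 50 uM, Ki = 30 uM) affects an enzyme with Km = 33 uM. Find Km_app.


Km_app = Km * (1 + [I]/Ki)
Km_app = 33 * (1 + 50/30)
Km_app = 88.0 uM

88.0 uM


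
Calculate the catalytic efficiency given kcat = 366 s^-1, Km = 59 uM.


Catalytic efficiency = kcat / Km
= 366 / 59
= 6.2034 uM^-1*s^-1

6.2034 uM^-1*s^-1


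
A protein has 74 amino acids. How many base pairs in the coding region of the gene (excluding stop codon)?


Each amino acid = 1 codon = 3 bp
bp = 74 * 3 = 222 bp

222 bp


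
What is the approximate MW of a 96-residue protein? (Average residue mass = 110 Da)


MW = n_residues * 110 Da
MW = 96 * 110
MW = 10560 Da

10560 Da


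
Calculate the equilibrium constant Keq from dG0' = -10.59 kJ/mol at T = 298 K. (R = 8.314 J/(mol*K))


Keq = exp(-dG0 * 1000 / (R * T))
Keq = exp(-(-10.59) * 1000 / (8.314 * 298))
Keq = 71.8331

71.8331


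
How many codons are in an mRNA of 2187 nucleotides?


codons = nucleotides / 3
codons = 2187 / 3 = 729

729


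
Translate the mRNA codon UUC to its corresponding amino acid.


Standard genetic code lookup.
Codon UUC -> Phe

Phe


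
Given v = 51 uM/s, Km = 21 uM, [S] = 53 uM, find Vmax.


Vmax = v * (Km + [S]) / [S]
Vmax = 51 * (21 + 53) / 53
Vmax = 71.2075 uM/s

71.2075 uM/s


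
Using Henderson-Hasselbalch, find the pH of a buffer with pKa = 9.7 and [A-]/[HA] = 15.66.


pH = pKa + log10([A-]/[HA])
pH = 9.7 + log10(15.66)
pH = 10.8948

10.8948


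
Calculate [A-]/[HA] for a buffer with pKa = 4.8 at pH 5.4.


[A-]/[HA] = 10^(pH - pKa)
= 10^(5.4 - 4.8)
= 3.9811

3.9811


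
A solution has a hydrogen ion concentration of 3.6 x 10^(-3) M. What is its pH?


pH = -log10([H+])
pH = -log10(3.6 x 10^(-3))
pH = 2.4437

2.4437


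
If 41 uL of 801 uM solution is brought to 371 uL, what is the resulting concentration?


C2 = C1 * V1 / V2
C2 = 801 * 41 / 371
C2 = 88.5202 uM

88.5202 uM


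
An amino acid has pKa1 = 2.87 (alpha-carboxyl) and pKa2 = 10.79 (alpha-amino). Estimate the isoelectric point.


pI = (pKa1 + pKa2) / 2
pI = (2.87 + 10.79) / 2
pI = 6.83

6.83


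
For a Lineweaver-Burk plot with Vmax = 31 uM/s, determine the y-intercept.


y-intercept = 1/Vmax
= 1/31
= 0.0323 s/uM

0.0323 s/uM


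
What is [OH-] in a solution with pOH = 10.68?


[OH-] = 10^(-pOH)
[OH-] = 10^(-10.68)
[OH-] = 2.089e-11 M

2.089e-11 M


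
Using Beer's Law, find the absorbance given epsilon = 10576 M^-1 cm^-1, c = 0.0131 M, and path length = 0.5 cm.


A = epsilon * c * l
A = 10576 * 0.0131 * 0.5
A = 69.2728

69.2728


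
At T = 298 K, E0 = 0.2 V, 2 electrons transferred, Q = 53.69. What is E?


E = E0 - (RT/nF) * ln(Q)
E = 0.2 - (8.314 * 298 / (2 * 96485)) * ln(53.69)
E = 0.1489 V

0.1489 V


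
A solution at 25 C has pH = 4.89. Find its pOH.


pOH = 14 - pH
pOH = 14 - 4.89
pOH = 9.11

9.11


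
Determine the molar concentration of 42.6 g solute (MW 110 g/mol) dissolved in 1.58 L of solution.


C = (mass / MW) / volume
C = (42.6 / 110) / 1.58
C = 0.2451 M

0.2451 M


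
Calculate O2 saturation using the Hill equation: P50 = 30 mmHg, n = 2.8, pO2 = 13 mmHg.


Y = pO2^n / (P50^n + pO2^n)
Y = 13^2.8 / (30^2.8 + 13^2.8)
Y = 8.77%

8.77%


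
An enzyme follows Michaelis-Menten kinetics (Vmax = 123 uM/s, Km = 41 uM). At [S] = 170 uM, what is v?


v = Vmax * [S] / (Km + [S])
v = 123 * 170 / (41 + 170)
v = 99.0995 uM/s

99.0995 uM/s


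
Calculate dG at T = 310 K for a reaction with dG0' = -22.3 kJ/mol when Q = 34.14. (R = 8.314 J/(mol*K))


dG = dG0' + RT * ln(Q) / 1000
dG = -22.3 + 8.314 * 310 * ln(34.14) / 1000
dG = -13.2008 kJ/mol

-13.2008 kJ/mol


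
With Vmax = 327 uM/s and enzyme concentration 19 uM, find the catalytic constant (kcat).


kcat = Vmax / [E]t
kcat = 327 / 19
kcat = 17.2105 s^-1

17.2105 s^-1


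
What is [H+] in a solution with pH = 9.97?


[H+] = 10^(-pH)
[H+] = 10^(-9.97)
[H+] = 1.072e-10 M

1.072e-10 M


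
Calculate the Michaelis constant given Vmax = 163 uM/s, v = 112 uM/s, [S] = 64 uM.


Km = [S] * (Vmax - v) / v
Km = 64 * (163 - 112) / 112
Km = 29.1429 uM

29.1429 uM


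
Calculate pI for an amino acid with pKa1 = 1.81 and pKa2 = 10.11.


pI = (pKa1 + pKa2) / 2
pI = (1.81 + 10.11) / 2
pI = 5.96

5.96


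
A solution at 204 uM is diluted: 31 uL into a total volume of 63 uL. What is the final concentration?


C2 = C1 * V1 / V2
C2 = 204 * 31 / 63
C2 = 100.381 uM

100.381 uM


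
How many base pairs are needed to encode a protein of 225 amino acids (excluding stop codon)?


Each amino acid = 1 codon = 3 bp
bp = 225 * 3 = 675 bp

675 bp


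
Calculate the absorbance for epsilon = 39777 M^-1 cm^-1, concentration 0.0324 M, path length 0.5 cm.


A = epsilon * c * l
A = 39777 * 0.0324 * 0.5
A = 644.3874

644.3874


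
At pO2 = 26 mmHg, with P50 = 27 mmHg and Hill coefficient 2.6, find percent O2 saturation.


Y = pO2^n / (P50^n + pO2^n)
Y = 26^2.6 / (27^2.6 + 26^2.6)
Y = 47.55%

47.55%


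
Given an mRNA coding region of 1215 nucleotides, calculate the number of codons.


codons = nucleotides / 3
codons = 1215 / 3 = 405

405


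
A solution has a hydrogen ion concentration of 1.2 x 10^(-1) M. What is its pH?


pH = -log10([H+])
pH = -log10(1.2 x 10^(-1))
pH = 0.9208

0.9208


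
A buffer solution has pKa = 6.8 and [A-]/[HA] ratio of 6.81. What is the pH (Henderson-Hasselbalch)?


pH = pKa + log10([A-]/[HA])
pH = 6.8 + log10(6.81)
pH = 7.6331

7.6331


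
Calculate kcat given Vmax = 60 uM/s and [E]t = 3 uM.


kcat = Vmax / [E]t
kcat = 60 / 3
kcat = 20.0 s^-1

20.0 s^-1


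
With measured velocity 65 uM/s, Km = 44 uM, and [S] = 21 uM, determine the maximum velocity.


Vmax = v * (Km + [S]) / [S]
Vmax = 65 * (44 + 21) / 21
Vmax = 201.1905 uM/s

201.1905 uM/s


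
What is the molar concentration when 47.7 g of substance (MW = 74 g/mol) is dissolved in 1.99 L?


C = (mass / MW) / volume
C = (47.7 / 74) / 1.99
C = 0.3239 M

0.3239 M


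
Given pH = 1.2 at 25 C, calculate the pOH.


pOH = 14 - pH
pOH = 14 - 1.2
pOH = 12.8

12.8


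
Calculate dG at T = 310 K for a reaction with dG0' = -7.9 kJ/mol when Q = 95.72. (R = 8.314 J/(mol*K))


dG = dG0' + RT * ln(Q) / 1000
dG = -7.9 + 8.314 * 310 * ln(95.72) / 1000
dG = 3.8563 kJ/mol

3.8563 kJ/mol


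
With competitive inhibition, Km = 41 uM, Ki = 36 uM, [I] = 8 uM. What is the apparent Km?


Km_app = Km * (1 + [I]/Ki)
Km_app = 41 * (1 + 8/36)
Km_app = 50.1111 uM

50.1111 uM


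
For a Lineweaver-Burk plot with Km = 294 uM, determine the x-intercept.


x-intercept = -1/Km
= -1/294
= -0.0034 1/uM

-0.0034 1/uM


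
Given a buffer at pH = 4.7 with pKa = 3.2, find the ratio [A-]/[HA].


[A-]/[HA] = 10^(pH - pKa)
= 10^(4.7 - 3.2)
= 31.6228

31.6228


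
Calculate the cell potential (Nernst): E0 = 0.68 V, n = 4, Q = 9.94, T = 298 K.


E = E0 - (RT/nF) * ln(Q)
E = 0.68 - (8.314 * 298 / (4 * 96485)) * ln(9.94)
E = 0.6653 V

0.6653 V


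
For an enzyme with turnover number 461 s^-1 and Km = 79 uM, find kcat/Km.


Catalytic efficiency = kcat / Km
= 461 / 79
= 5.8354 uM^-1*s^-1

5.8354 uM^-1*s^-1


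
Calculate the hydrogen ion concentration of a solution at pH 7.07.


[H+] = 10^(-pH)
[H+] = 10^(-7.07)
[H+] = 8.511e-08 M

8.511e-08 M


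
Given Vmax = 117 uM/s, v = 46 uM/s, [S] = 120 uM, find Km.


Km = [S] * (Vmax - v) / v
Km = 120 * (117 - 46) / 46
Km = 185.2174 uM

185.2174 uM


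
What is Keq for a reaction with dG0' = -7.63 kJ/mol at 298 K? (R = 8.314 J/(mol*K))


Keq = exp(-dG0 * 1000 / (R * T))
Keq = exp(-(-7.63) * 1000 / (8.314 * 298))
Keq = 21.7503

21.7503


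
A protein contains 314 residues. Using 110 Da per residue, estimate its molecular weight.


MW = n_residues * 110 Da
MW = 314 * 110
MW = 34540 Da

34540 Da


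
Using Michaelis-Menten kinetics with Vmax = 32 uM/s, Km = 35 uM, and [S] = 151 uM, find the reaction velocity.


v = Vmax * [S] / (Km + [S])
v = 32 * 151 / (35 + 151)
v = 25.9785 uM/s

25.9785 uM/s


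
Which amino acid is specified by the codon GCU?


Standard genetic code lookup.
Codon GCU -> Ala

Ala


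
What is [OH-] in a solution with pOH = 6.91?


[OH-] = 10^(-pOH)
[OH-] = 10^(-6.91)
[OH-] = 1.230e-07 M

1.230e-07 M


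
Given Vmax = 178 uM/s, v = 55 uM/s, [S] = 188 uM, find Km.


Km = [S] * (Vmax - v) / v
Km = 188 * (178 - 55) / 55
Km = 420.4364 uM

420.4364 uM


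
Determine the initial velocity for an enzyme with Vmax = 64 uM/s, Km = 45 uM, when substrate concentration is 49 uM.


v = Vmax * [S] / (Km + [S])
v = 64 * 49 / (45 + 49)
v = 33.3617 uM/s

33.3617 uM/s


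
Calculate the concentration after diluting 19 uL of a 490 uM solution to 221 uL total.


C2 = C1 * V1 / V2
C2 = 490 * 19 / 221
C2 = 42.1267 uM

42.1267 uM


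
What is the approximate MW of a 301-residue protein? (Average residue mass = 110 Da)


MW = n_residues * 110 Da
MW = 301 * 110
MW = 33110 Da

33110 Da


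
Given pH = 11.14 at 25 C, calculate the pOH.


pOH = 14 - pH
pOH = 14 - 11.14
pOH = 2.86

2.86


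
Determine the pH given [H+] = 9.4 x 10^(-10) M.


pH = -log10([H+])
pH = -log10(9.4 x 10^(-10))
pH = 9.0269

9.0269


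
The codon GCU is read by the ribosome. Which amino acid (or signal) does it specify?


Standard genetic code lookup.
Codon GCU -> Ala

Ala


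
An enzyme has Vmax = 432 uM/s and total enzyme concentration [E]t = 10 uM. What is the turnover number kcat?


kcat = Vmax / [E]t
kcat = 432 / 10
kcat = 43.2 s^-1

43.2 s^-1


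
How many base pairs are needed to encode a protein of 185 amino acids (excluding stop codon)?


Each amino acid = 1 codon = 3 bp
bp = 185 * 3 = 555 bp

555 bp


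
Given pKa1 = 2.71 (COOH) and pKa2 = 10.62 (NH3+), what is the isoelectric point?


pI = (pKa1 + pKa2) / 2
pI = (2.71 + 10.62) / 2
pI = 6.665

6.665


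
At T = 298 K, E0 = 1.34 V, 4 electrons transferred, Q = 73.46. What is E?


E = E0 - (RT/nF) * ln(Q)
E = 1.34 - (8.314 * 298 / (4 * 96485)) * ln(73.46)
E = 1.3124 V

1.3124 V


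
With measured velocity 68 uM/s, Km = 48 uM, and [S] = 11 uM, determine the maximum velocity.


Vmax = v * (Km + [S]) / [S]
Vmax = 68 * (48 + 11) / 11
Vmax = 364.7273 uM/s

364.7273 uM/s


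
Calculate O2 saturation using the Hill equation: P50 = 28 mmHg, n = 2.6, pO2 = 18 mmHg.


Y = pO2^n / (P50^n + pO2^n)
Y = 18^2.6 / (28^2.6 + 18^2.6)
Y = 24.07%

24.07%


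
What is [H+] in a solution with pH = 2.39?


[H+] = 10^(-pH)
[H+] = 10^(-2.39)
[H+] = 0.0041 M

0.0041 M


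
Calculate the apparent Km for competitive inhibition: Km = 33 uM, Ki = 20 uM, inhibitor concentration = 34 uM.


Km_app = Km * (1 + [I]/Ki)
Km_app = 33 * (1 + 34/20)
Km_app = 89.1 uM

89.1 uM


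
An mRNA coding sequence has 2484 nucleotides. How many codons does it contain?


codons = nucleotides / 3
codons = 2484 / 3 = 828

828


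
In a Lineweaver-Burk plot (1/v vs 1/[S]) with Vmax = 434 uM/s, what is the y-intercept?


y-intercept = 1/Vmax
= 1/434
= 0.0023 s/uM

0.0023 s/uM


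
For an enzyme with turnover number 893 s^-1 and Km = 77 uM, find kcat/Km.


Catalytic efficiency = kcat / Km
= 893 / 77
= 11.5974 uM^-1*s^-1

11.5974 uM^-1*s^-1


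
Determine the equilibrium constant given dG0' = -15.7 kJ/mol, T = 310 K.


Keq = exp(-dG0 * 1000 / (R * T))
Keq = exp(-(-15.7) * 1000 / (8.314 * 310))
Keq = 442.1069

442.1069


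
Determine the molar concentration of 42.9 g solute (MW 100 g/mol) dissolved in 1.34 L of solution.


C = (mass / MW) / volume
C = (42.9 / 100) / 1.34
C = 0.3201 M

0.3201 M


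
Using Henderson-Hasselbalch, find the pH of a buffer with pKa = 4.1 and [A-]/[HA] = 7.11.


pH = pKa + log10([A-]/[HA])
pH = 4.1 + log10(7.11)
pH = 4.9519

4.9519


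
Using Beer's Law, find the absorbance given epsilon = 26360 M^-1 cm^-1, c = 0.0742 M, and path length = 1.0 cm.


A = epsilon * c * l
A = 26360 * 0.0742 * 1.0
A = 1955.912

1955.912


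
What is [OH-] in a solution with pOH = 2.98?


[OH-] = 10^(-pOH)
[OH-] = 10^(-2.98)
[OH-] = 0.001 M

0.001 M


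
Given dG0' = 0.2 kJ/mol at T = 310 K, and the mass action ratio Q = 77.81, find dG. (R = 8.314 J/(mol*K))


dG = dG0' + RT * ln(Q) / 1000
dG = 0.2 + 8.314 * 310 * ln(77.81) / 1000
dG = 11.4224 kJ/mol

11.4224 kJ/mol


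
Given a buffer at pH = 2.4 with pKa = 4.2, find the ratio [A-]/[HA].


[A-]/[HA] = 10^(pH - pKa)
= 10^(2.4 - 4.2)
= 0.0158

0.0158


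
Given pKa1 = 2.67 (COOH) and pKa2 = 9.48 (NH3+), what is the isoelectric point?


pI = (pKa1 + pKa2) / 2
pI = (2.67 + 9.48) / 2
pI = 6.075

6.075


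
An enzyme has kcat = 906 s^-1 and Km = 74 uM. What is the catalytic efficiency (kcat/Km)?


Catalytic efficiency = kcat / Km
= 906 / 74
= 12.2432 uM^-1*s^-1

12.2432 uM^-1*s^-1


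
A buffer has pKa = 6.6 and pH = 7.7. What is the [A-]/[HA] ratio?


[A-]/[HA] = 10^(pH - pKa)
= 10^(7.7 - 6.6)
= 12.5893

12.5893


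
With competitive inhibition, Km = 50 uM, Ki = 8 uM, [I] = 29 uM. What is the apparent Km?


Km_app = Km * (1 + [I]/Ki)
Km_app = 50 * (1 + 29/8)
Km_app = 231.25 uM

231.25 uM


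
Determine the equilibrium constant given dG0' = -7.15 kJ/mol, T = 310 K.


Keq = exp(-dG0 * 1000 / (R * T))
Keq = exp(-(-7.15) * 1000 / (8.314 * 310))
Keq = 16.0254

16.0254


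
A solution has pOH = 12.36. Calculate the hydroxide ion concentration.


[OH-] = 10^(-pOH)
[OH-] = 10^(-12.36)
[OH-] = 4.365e-13 M

4.365e-13 M


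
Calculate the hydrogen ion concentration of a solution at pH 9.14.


[H+] = 10^(-pH)
[H+] = 10^(-9.14)
[H+] = 7.244e-10 M

7.244e-10 M


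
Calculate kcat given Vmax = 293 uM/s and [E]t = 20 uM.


kcat = Vmax / [E]t
kcat = 293 / 20
kcat = 14.65 s^-1

14.65 s^-1


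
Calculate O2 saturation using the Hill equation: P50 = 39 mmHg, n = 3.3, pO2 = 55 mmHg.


Y = pO2^n / (P50^n + pO2^n)
Y = 55^3.3 / (39^3.3 + 55^3.3)
Y = 75.67%

75.67%


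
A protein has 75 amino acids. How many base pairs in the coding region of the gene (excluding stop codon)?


Each amino acid = 1 codon = 3 bp
bp = 75 * 3 = 225 bp

225 bp


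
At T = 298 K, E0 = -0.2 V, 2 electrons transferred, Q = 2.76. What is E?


E = E0 - (RT/nF) * ln(Q)
E = -0.2 - (8.314 * 298 / (2 * 96485)) * ln(2.76)
E = -0.213 V

-0.213 V


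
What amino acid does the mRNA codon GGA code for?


Standard genetic code lookup.
Codon GGA -> Gly

Gly


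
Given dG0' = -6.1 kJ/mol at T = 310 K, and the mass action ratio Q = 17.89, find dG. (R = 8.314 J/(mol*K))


dG = dG0' + RT * ln(Q) / 1000
dG = -6.1 + 8.314 * 310 * ln(17.89) / 1000
dG = 1.3337 kJ/mol

1.3337 kJ/mol
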